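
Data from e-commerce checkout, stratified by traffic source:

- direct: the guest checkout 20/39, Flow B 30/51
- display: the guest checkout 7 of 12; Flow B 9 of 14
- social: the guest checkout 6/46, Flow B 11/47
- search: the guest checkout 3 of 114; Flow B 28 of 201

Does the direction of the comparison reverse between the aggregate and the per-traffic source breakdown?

No

Direct: the guest checkout 20/39 = 51.3%, Flow B 30/51 = 58.8% → Flow B
Display: the guest checkout 7/12 = 58.3%, Flow B 9/14 = 64.3% → Flow B
Social: the guest checkout 6/46 = 13.0%, Flow B 11/47 = 23.4% → Flow B
Search: the guest checkout 3/114 = 2.6%, Flow B 28/201 = 13.9% → Flow B
Overall: the guest checkout 36/211 = 17.1%, Flow B 78/313 = 24.9% → Flow B
Flow B wins overall and in every traffic group — no reversal.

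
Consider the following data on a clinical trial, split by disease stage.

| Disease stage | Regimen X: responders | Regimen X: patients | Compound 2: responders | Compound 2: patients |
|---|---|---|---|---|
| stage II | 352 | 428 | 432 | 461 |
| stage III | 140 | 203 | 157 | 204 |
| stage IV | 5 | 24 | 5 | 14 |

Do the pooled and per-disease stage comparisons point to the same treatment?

Stage II: Regimen X 352/428 = 82.2%, Compound 2 432/461 = 93.7% → Compound 2
Stage III: Regimen X 140/203 = 69.0%, Compound 2 157/204 = 77.0% → Compound 2
Stage IV: Regimen X 5/24 = 20.8%, Compound 2 5/14 = 35.7% → Compound 2
Overall: Regimen X 497/655 = 75.9%, Compound 2 594/679 = 87.5% → Compound 2
Compound 2 wins overall and in every disease group — no reversal.

Yes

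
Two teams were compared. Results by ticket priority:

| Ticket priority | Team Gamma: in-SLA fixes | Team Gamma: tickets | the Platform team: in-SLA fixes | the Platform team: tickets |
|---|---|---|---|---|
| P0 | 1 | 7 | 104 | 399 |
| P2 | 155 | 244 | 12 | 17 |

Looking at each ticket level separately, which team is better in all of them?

P0: Team Gamma 1/7 = 14.3%, the Platform team 104/399 = 26.1% → the Platform team
P2: Team Gamma 155/244 = 63.5%, the Platform team 12/17 = 70.6% → the Platform team
The Platform team has the higher rate in both groups.

the Platform team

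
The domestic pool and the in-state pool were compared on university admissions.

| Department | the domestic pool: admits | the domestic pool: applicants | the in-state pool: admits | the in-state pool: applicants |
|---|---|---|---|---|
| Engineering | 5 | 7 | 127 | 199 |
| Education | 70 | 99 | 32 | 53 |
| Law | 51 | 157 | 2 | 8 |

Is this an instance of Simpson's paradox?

Yes

Engineering: the domestic pool 5/7 = 71.4%, the in-state pool 127/199 = 63.8% → the domestic pool
Education: the domestic pool 70/99 = 70.7%, the in-state pool 32/53 = 60.4% → the domestic pool
Law: the domestic pool 51/157 = 32.5%, the in-state pool 2/8 = 25.0% → the domestic pool
Overall: the domestic pool 126/263 = 47.9%, the in-state pool 161/260 = 61.9% → the in-state pool
The domestic pool wins each department group but the in-state pool wins overall — the comparison reverses. The domestic pool's applicants skew toward Law, which has a lower base rate.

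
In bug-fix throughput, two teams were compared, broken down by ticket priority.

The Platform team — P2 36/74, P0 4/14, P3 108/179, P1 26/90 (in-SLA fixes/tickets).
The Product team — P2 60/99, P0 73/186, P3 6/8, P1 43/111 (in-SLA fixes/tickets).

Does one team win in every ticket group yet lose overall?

P2: the Platform team 36/74 = 48.6%, the Product team 60/99 = 60.6% → the Product team
P0: the Platform team 4/14 = 28.6%, the Product team 73/186 = 39.2% → the Product team
P3: the Platform team 108/179 = 60.3%, the Product team 6/8 = 75.0% → the Product team
P1: the Platform team 26/90 = 28.9%, the Product team 43/111 = 38.7% → the Product team
Overall: the Platform team 174/357 = 48.7%, the Product team 182/404 = 45.0% → the Platform team
The Product team wins each ticket group but the Platform team wins overall — the comparison reverses. The Product team's tickets skew toward P0, which has a lower base rate.

Yes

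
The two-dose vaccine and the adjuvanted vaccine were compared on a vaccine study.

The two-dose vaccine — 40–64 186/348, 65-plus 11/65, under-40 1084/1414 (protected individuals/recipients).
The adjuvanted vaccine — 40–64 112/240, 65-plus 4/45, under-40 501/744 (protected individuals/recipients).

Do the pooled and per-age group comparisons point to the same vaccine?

40–64: the two-dose vaccine 186/348 = 53.4%, the adjuvanted vaccine 112/240 = 46.7% → the two-dose vaccine
65-plus: the two-dose vaccine 11/65 = 16.9%, the adjuvanted vaccine 4/45 = 8.9% → the two-dose vaccine
Under-40: the two-dose vaccine 1084/1414 = 76.7%, the adjuvanted vaccine 501/744 = 67.3% → the two-dose vaccine
Overall: the two-dose vaccine 1281/1827 = 70.1%, the adjuvanted vaccine 617/1029 = 60.0% → the two-dose vaccine
The two-dose vaccine wins overall and in every age group — no reversal.

Yes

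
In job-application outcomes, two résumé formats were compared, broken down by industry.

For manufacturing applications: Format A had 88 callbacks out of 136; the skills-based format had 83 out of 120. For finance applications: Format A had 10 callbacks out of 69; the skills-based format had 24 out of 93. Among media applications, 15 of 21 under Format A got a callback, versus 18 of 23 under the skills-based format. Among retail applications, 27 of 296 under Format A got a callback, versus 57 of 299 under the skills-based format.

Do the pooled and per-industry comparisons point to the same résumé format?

Yes

Manufacturing: Format A 88/136 = 64.7%, the skills-based format 83/120 = 69.2% → the skills-based format
Finance: Format A 10/69 = 14.5%, the skills-based format 24/93 = 25.8% → the skills-based format
Media: Format A 15/21 = 71.4%, the skills-based format 18/23 = 78.3% → the skills-based format
Retail: Format A 27/296 = 9.1%, the skills-based format 57/299 = 19.1% → the skills-based format
Overall: Format A 140/522 = 26.8%, the skills-based format 182/535 = 34.0% → the skills-based format
The skills-based format wins overall and in every industry group — no reversal.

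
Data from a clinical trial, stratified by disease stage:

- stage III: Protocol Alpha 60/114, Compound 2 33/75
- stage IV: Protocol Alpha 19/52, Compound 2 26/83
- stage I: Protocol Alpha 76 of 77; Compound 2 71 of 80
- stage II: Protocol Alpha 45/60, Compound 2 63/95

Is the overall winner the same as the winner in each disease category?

Stage III: Protocol Alpha 60/114 = 52.6%, Compound 2 33/75 = 44.0% → Protocol Alpha
Stage IV: Protocol Alpha 19/52 = 36.5%, Compound 2 26/83 = 31.3% → Protocol Alpha
Stage I: Protocol Alpha 76/77 = 98.7%, Compound 2 71/80 = 88.8% → Protocol Alpha
Stage II: Protocol Alpha 45/60 = 75.0%, Compound 2 63/95 = 66.3% → Protocol Alpha
Overall: Protocol Alpha 200/303 = 66.0%, Compound 2 193/333 = 58.0% → Protocol Alpha
Protocol Alpha wins overall and in every disease group — no reversal.

Yes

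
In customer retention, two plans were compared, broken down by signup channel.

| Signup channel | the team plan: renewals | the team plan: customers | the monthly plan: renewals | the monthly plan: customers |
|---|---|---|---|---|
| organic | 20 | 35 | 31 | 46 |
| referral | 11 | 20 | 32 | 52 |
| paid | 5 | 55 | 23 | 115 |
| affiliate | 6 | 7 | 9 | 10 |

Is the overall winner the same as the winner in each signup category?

Organic: the team plan 20/35 = 57.1%, the monthly plan 31/46 = 67.4% → the monthly plan
Referral: the team plan 11/20 = 55.0%, the monthly plan 32/52 = 61.5% → the monthly plan
Paid: the team plan 5/55 = 9.1%, the monthly plan 23/115 = 20.0% → the monthly plan
Affiliate: the team plan 6/7 = 85.7%, the monthly plan 9/10 = 90.0% → the monthly plan
Overall: the team plan 42/117 = 35.9%, the monthly plan 95/223 = 42.6% → the monthly plan
The monthly plan wins overall and in every signup group — no reversal.

Yes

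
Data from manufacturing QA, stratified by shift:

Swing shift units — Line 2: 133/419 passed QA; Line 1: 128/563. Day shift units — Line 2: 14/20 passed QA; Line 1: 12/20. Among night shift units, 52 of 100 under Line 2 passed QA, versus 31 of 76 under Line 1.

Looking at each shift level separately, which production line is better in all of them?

Swing shift: Line 2 133/419 = 31.7%, Line 1 128/563 = 22.7% → Line 2
Day shift: Line 2 14/20 = 70.0%, Line 1 12/20 = 60.0% → Line 2
Night shift: Line 2 52/100 = 52.0%, Line 1 31/76 = 40.8% → Line 2
Line 2 has the higher rate in all 3 groups.

Line 2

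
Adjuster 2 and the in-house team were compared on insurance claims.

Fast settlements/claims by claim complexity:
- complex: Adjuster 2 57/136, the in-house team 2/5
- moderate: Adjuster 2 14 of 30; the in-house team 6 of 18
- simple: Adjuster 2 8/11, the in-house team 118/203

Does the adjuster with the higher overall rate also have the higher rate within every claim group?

No

Complex: Adjuster 2 57/136 = 41.9%, the in-house team 2/5 = 40.0% → Adjuster 2
Moderate: Adjuster 2 14/30 = 46.7%, the in-house team 6/18 = 33.3% → Adjuster 2
Simple: Adjuster 2 8/11 = 72.7%, the in-house team 118/203 = 58.1% → Adjuster 2
Overall: Adjuster 2 79/177 = 44.6%, the in-house team 126/226 = 55.8% → the in-house team
Adjuster 2 wins each claim group but the in-house team wins overall — the comparison reverses. Adjuster 2's claims skew toward complex, which has a lower base rate.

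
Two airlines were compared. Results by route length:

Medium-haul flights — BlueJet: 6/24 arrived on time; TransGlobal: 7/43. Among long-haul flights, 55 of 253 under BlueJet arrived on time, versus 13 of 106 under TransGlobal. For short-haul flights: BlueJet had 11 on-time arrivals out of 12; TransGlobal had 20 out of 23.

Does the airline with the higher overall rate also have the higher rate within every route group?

Yes

Medium-haul: BlueJet 6/24 = 25.0%, TransGlobal 7/43 = 16.3% → BlueJet
Long-haul: BlueJet 55/253 = 21.7%, TransGlobal 13/106 = 12.3% → BlueJet
Short-haul: BlueJet 11/12 = 91.7%, TransGlobal 20/23 = 87.0% → BlueJet
Overall: BlueJet 72/289 = 24.9%, TransGlobal 40/172 = 23.3% → BlueJet
BlueJet wins overall and in every route group — no reversal.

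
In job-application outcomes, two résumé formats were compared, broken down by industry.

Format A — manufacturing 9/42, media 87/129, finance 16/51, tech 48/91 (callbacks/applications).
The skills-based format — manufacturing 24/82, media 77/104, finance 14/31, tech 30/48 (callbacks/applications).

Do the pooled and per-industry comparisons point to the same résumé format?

Manufacturing: Format A 9/42 = 21.4%, the skills-based format 24/82 = 29.3% → the skills-based format
Media: Format A 87/129 = 67.4%, the skills-based format 77/104 = 74.0% → the skills-based format
Finance: Format A 16/51 = 31.4%, the skills-based format 14/31 = 45.2% → the skills-based format
Tech: Format A 48/91 = 52.7%, the skills-based format 30/48 = 62.5% → the skills-based format
Overall: Format A 160/313 = 51.1%, the skills-based format 145/265 = 54.7% → the skills-based format
The skills-based format wins overall and in every industry group — no reversal.

Yes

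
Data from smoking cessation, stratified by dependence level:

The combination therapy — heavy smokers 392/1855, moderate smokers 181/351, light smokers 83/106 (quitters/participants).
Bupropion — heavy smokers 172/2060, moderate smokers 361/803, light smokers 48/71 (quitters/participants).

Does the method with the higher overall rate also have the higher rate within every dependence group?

Heavy smokers: the combination therapy 392/1855 = 21.1%, bupropion 172/2060 = 8.3% → the combination therapy
Moderate smokers: the combination therapy 181/351 = 51.6%, bupropion 361/803 = 45.0% → the combination therapy
Light smokers: the combination therapy 83/106 = 78.3%, bupropion 48/71 = 67.6% → the combination therapy
Overall: the combination therapy 656/2312 = 28.4%, bupropion 581/2934 = 19.8% → the combination therapy
The combination therapy wins overall and in every dependence group — no reversal.

Yes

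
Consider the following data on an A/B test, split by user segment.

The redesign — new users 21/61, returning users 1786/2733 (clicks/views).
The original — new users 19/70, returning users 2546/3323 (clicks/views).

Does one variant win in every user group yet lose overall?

No

New users: the redesign 21/61 = 34.4%, the original 19/70 = 27.1% → the redesign
Returning users: the redesign 1786/2733 = 65.3%, the original 2546/3323 = 76.6% → the original
Overall: the redesign 1807/2794 = 64.7%, the original 2565/3393 = 75.6% → the original
Neither sweeps: the redesign wins 1 of 2 groups, the original wins 1. The original wins overall but not every group — no Simpson reversal.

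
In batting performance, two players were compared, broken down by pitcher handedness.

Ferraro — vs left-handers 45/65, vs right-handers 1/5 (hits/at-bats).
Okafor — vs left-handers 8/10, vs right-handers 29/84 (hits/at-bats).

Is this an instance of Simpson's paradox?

Vs left-handers: Ferraro 45/65 = 69.2%, Okafor 8/10 = 80.0% → Okafor
Vs right-handers: Ferraro 1/5 = 20.0%, Okafor 29/84 = 34.5% → Okafor
Overall: Ferraro 46/70 = 65.7%, Okafor 37/94 = 39.4% → Ferraro
Okafor wins each pitcher group but Ferraro wins overall — the comparison reverses. Okafor's at-bats skew toward vs right-handers, which has a lower base rate.

Yes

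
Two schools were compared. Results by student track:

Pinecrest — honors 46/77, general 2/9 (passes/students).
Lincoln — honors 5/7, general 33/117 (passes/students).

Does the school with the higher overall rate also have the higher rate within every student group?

No

Honors: Pinecrest 46/77 = 59.7%, Lincoln 5/7 = 71.4% → Lincoln
General: Pinecrest 2/9 = 22.2%, Lincoln 33/117 = 28.2% → Lincoln
Overall: Pinecrest 48/86 = 55.8%, Lincoln 38/124 = 30.6% → Pinecrest
Lincoln wins each student group but Pinecrest wins overall — the comparison reverses. Lincoln's students skew toward general, which has a lower base rate.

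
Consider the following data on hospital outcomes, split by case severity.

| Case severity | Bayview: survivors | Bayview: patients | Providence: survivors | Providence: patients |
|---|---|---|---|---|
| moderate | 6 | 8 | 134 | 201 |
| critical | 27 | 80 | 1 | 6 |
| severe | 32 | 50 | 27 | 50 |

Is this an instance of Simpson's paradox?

Yes

Moderate: Bayview 6/8 = 75.0%, Providence 134/201 = 66.7% → Bayview
Critical: Bayview 27/80 = 33.8%, Providence 1/6 = 16.7% → Bayview
Severe: Bayview 32/50 = 64.0%, Providence 27/50 = 54.0% → Bayview
Overall: Bayview 65/138 = 47.1%, Providence 162/257 = 63.0% → Providence
Bayview wins each case group but Providence wins overall — the comparison reverses. Bayview's patients skew toward critical, which has a lower base rate.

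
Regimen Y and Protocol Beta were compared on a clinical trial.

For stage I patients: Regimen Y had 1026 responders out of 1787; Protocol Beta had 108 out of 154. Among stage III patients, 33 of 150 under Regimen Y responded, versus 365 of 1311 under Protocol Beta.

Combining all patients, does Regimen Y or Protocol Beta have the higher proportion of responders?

Regimen Y

Stage I: Regimen Y 1026/1787 = 57.4%, Protocol Beta 108/154 = 70.1% → Protocol Beta
Stage III: Regimen Y 33/150 = 22.0%, Protocol Beta 365/1311 = 27.8% → Protocol Beta
Overall: Regimen Y 1059/1937 = 54.7%, Protocol Beta 473/1465 = 32.3% → Regimen Y
(Protocol Beta wins every disease group but Regimen Y wins overall — Protocol Beta's patients skew toward the low-rate stage III group.)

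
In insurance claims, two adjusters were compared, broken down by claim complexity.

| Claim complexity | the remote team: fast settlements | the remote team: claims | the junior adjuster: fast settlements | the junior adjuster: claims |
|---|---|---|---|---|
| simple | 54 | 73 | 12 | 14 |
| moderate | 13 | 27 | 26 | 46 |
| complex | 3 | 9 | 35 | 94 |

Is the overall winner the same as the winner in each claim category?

No

Simple: the remote team 54/73 = 74.0%, the junior adjuster 12/14 = 85.7% → the junior adjuster
Moderate: the remote team 13/27 = 48.1%, the junior adjuster 26/46 = 56.5% → the junior adjuster
Complex: the remote team 3/9 = 33.3%, the junior adjuster 35/94 = 37.2% → the junior adjuster
Overall: the remote team 70/109 = 64.2%, the junior adjuster 73/154 = 47.4% → the remote team
The junior adjuster wins each claim group but the remote team wins overall — the comparison reverses. The junior adjuster's claims skew toward complex, which has a lower base rate.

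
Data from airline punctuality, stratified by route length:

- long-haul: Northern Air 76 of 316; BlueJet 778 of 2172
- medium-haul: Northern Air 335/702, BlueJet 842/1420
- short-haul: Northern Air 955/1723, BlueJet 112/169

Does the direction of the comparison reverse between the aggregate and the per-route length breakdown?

Yes

Long-haul: Northern Air 76/316 = 24.1%, BlueJet 778/2172 = 35.8% → BlueJet
Medium-haul: Northern Air 335/702 = 47.7%, BlueJet 842/1420 = 59.3% → BlueJet
Short-haul: Northern Air 955/1723 = 55.4%, BlueJet 112/169 = 66.3% → BlueJet
Overall: Northern Air 1366/2741 = 49.8%, BlueJet 1732/3761 = 46.1% → Northern Air
BlueJet wins each route group but Northern Air wins overall — the comparison reverses. BlueJet's flights skew toward long-haul, which has a lower base rate.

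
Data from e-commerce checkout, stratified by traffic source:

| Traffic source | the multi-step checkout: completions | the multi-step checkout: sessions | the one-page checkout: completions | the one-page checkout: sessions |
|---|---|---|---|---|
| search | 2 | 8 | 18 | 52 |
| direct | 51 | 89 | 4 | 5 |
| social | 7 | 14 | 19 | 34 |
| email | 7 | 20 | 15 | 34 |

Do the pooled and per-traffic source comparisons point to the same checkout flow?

Search: the multi-step checkout 2/8 = 25.0%, the one-page checkout 18/52 = 34.6% → the one-page checkout
Direct: the multi-step checkout 51/89 = 57.3%, the one-page checkout 4/5 = 80.0% → the one-page checkout
Social: the multi-step checkout 7/14 = 50.0%, the one-page checkout 19/34 = 55.9% → the one-page checkout
Email: the multi-step checkout 7/20 = 35.0%, the one-page checkout 15/34 = 44.1% → the one-page checkout
Overall: the multi-step checkout 67/131 = 51.1%, the one-page checkout 56/125 = 44.8% → the multi-step checkout
The one-page checkout wins each traffic group but the multi-step checkout wins overall — the comparison reverses. The one-page checkout's sessions skew toward search, which has a lower base rate.

No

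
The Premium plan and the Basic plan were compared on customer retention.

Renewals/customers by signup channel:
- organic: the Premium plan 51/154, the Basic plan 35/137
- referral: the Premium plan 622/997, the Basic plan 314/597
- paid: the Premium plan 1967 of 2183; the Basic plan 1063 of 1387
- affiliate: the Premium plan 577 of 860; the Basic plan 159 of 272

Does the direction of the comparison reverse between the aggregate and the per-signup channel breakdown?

No

Organic: the Premium plan 51/154 = 33.1%, the Basic plan 35/137 = 25.5% → the Premium plan
Referral: the Premium plan 622/997 = 62.4%, the Basic plan 314/597 = 52.6% → the Premium plan
Paid: the Premium plan 1967/2183 = 90.1%, the Basic plan 1063/1387 = 76.6% → the Premium plan
Affiliate: the Premium plan 577/860 = 67.1%, the Basic plan 159/272 = 58.5% → the Premium plan
Overall: the Premium plan 3217/4194 = 76.7%, the Basic plan 1571/2393 = 65.6% → the Premium plan
The Premium plan wins overall and in every signup group — no reversal.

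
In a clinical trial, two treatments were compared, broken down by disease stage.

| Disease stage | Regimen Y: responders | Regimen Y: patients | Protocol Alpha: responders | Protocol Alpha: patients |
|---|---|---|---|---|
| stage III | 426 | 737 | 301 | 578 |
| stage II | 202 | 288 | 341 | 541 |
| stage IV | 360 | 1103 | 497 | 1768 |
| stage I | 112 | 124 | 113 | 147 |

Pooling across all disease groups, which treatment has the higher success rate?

Regimen Y

Stage III: Regimen Y 426/737 = 57.8%, Protocol Alpha 301/578 = 52.1% → Regimen Y
Stage II: Regimen Y 202/288 = 70.1%, Protocol Alpha 341/541 = 63.0% → Regimen Y
Stage IV: Regimen Y 360/1103 = 32.6%, Protocol Alpha 497/1768 = 28.1% → Regimen Y
Stage I: Regimen Y 112/124 = 90.3%, Protocol Alpha 113/147 = 76.9% → Regimen Y
Overall: Regimen Y 1100/2252 = 48.8%, Protocol Alpha 1252/3034 = 41.3% → Regimen Y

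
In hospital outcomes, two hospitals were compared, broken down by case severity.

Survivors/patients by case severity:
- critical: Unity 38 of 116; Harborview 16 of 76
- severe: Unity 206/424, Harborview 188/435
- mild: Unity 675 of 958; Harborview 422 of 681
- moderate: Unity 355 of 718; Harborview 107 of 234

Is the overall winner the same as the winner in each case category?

Critical: Unity 38/116 = 32.8%, Harborview 16/76 = 21.1% → Unity
Severe: Unity 206/424 = 48.6%, Harborview 188/435 = 43.2% → Unity
Mild: Unity 675/958 = 70.5%, Harborview 422/681 = 62.0% → Unity
Moderate: Unity 355/718 = 49.4%, Harborview 107/234 = 45.7% → Unity
Overall: Unity 1274/2216 = 57.5%, Harborview 733/1426 = 51.4% → Unity
Unity wins overall and in every case group — no reversal.

Yes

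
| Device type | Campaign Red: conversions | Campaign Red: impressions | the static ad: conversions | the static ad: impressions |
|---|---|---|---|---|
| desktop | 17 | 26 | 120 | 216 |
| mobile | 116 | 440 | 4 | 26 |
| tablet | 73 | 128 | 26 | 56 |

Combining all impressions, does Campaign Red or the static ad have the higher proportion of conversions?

Desktop: Campaign Red 17/26 = 65.4%, the static ad 120/216 = 55.6% → Campaign Red
Mobile: Campaign Red 116/440 = 26.4%, the static ad 4/26 = 15.4% → Campaign Red
Tablet: Campaign Red 73/128 = 57.0%, the static ad 26/56 = 46.4% → Campaign Red
Overall: Campaign Red 206/594 = 34.7%, the static ad 150/298 = 50.3% → the static ad
(Campaign Red wins every device group but the static ad wins overall — Campaign Red's impressions skew toward the low-rate mobile group.)

the static ad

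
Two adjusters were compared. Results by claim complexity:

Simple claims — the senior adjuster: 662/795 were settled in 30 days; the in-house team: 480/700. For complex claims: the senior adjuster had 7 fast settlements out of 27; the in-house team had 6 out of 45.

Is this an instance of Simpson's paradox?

Simple: the senior adjuster 662/795 = 83.3%, the in-house team 480/700 = 68.6% → the senior adjuster
Complex: the senior adjuster 7/27 = 25.9%, the in-house team 6/45 = 13.3% → the senior adjuster
Overall: the senior adjuster 669/822 = 81.4%, the in-house team 486/745 = 65.2% → the senior adjuster
The senior adjuster wins overall and in every claim group — no reversal.

No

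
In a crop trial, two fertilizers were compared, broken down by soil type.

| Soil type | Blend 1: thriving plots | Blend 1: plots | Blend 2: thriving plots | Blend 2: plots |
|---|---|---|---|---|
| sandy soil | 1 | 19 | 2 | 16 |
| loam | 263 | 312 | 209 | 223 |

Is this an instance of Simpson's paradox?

No

Sandy soil: Blend 1 1/19 = 5.3%, Blend 2 2/16 = 12.5% → Blend 2
Loam: Blend 1 263/312 = 84.3%, Blend 2 209/223 = 93.7% → Blend 2
Overall: Blend 1 264/331 = 79.8%, Blend 2 211/239 = 88.3% → Blend 2
Blend 2 wins overall and in every soil group — no reversal.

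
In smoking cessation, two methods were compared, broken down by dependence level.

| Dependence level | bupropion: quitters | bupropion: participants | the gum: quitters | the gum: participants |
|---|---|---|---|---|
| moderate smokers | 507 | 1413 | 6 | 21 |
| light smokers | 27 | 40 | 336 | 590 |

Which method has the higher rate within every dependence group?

Moderate smokers: bupropion 507/1413 = 35.9%, the gum 6/21 = 28.6% → bupropion
Light smokers: bupropion 27/40 = 67.5%, the gum 336/590 = 56.9% → bupropion
Bupropion has the higher rate in both groups.

bupropion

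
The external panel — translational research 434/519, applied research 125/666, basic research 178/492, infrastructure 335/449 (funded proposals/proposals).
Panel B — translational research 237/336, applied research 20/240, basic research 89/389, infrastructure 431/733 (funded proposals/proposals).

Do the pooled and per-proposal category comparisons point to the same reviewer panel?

Yes

Translational research: the external panel 434/519 = 83.6%, Panel B 237/336 = 70.5% → the external panel
Applied research: the external panel 125/666 = 18.8%, Panel B 20/240 = 8.3% → the external panel
Basic research: the external panel 178/492 = 36.2%, Panel B 89/389 = 22.9% → the external panel
Infrastructure: the external panel 335/449 = 74.6%, Panel B 431/733 = 58.8% → the external panel
Overall: the external panel 1072/2126 = 50.4%, Panel B 777/1698 = 45.8% → the external panel
The external panel wins overall and in every proposal group — no reversal.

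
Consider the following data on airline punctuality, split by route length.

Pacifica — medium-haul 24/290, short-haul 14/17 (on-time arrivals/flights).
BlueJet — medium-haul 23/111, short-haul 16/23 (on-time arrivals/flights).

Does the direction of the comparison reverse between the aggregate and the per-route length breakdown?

No

Medium-haul: Pacifica 24/290 = 8.3%, BlueJet 23/111 = 20.7% → BlueJet
Short-haul: Pacifica 14/17 = 82.4%, BlueJet 16/23 = 69.6% → Pacifica
Overall: Pacifica 38/307 = 12.4%, BlueJet 39/134 = 29.1% → BlueJet
Neither sweeps: Pacifica wins 1 of 2 groups, BlueJet wins 1. BlueJet wins overall but not every group — no Simpson reversal.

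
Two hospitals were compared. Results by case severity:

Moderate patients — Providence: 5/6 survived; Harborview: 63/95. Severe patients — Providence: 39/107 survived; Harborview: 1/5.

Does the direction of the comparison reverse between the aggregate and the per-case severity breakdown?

Yes

Moderate: Providence 5/6 = 83.3%, Harborview 63/95 = 66.3% → Providence
Severe: Providence 39/107 = 36.4%, Harborview 1/5 = 20.0% → Providence
Overall: Providence 44/113 = 38.9%, Harborview 64/100 = 64.0% → Harborview
Providence wins each case group but Harborview wins overall — the comparison reverses. Providence's patients skew toward severe, which has a lower base rate.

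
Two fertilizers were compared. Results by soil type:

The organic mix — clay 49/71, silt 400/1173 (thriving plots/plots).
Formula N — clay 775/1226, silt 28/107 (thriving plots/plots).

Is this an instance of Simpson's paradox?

Clay: the organic mix 49/71 = 69.0%, Formula N 775/1226 = 63.2% → the organic mix
Silt: the organic mix 400/1173 = 34.1%, Formula N 28/107 = 26.2% → the organic mix
Overall: the organic mix 449/1244 = 36.1%, Formula N 803/1333 = 60.2% → Formula N
The organic mix wins each soil group but Formula N wins overall — the comparison reverses. The organic mix's plots skew toward silt, which has a lower base rate.

Yes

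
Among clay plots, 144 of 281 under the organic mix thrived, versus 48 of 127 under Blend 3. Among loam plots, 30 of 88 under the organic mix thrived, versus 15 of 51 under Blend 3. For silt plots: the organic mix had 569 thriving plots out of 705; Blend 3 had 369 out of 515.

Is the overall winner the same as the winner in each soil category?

Clay: the organic mix 144/281 = 51.2%, Blend 3 48/127 = 37.8% → the organic mix
Loam: the organic mix 30/88 = 34.1%, Blend 3 15/51 = 29.4% → the organic mix
Silt: the organic mix 569/705 = 80.7%, Blend 3 369/515 = 71.7% → the organic mix
Overall: the organic mix 743/1074 = 69.2%, Blend 3 432/693 = 62.3% → the organic mix
The organic mix wins overall and in every soil group — no reversal.

Yes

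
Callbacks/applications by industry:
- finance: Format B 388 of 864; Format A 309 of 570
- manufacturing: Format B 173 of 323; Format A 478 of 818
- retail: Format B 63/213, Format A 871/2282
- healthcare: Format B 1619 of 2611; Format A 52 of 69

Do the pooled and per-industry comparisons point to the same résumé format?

No

Finance: Format B 388/864 = 44.9%, Format A 309/570 = 54.2% → Format A
Manufacturing: Format B 173/323 = 53.6%, Format A 478/818 = 58.4% → Format A
Retail: Format B 63/213 = 29.6%, Format A 871/2282 = 38.2% → Format A
Healthcare: Format B 1619/2611 = 62.0%, Format A 52/69 = 75.4% → Format A
Overall: Format B 2243/4011 = 55.9%, Format A 1710/3739 = 45.7% → Format B
Format A wins each industry group but Format B wins overall — the comparison reverses. Format A's applications skew toward retail, which has a lower base rate.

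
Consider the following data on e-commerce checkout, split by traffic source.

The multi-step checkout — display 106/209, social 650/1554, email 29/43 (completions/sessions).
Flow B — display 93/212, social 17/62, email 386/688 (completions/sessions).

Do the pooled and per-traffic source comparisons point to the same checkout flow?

No

Display: the multi-step checkout 106/209 = 50.7%, Flow B 93/212 = 43.9% → the multi-step checkout
Social: the multi-step checkout 650/1554 = 41.8%, Flow B 17/62 = 27.4% → the multi-step checkout
Email: the multi-step checkout 29/43 = 67.4%, Flow B 386/688 = 56.1% → the multi-step checkout
Overall: the multi-step checkout 785/1806 = 43.5%, Flow B 496/962 = 51.6% → Flow B
The multi-step checkout wins each traffic group but Flow B wins overall — the comparison reverses. The multi-step checkout's sessions skew toward social, which has a lower base rate.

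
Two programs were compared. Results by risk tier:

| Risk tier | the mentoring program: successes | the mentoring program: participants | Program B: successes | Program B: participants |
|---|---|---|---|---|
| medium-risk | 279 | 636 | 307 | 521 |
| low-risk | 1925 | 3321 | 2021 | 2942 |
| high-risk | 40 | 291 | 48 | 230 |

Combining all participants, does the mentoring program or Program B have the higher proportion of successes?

Medium-risk: the mentoring program 279/636 = 43.9%, Program B 307/521 = 58.9% → Program B
Low-risk: the mentoring program 1925/3321 = 58.0%, Program B 2021/2942 = 68.7% → Program B
High-risk: the mentoring program 40/291 = 13.7%, Program B 48/230 = 20.9% → Program B
Overall: the mentoring program 2244/4248 = 52.8%, Program B 2376/3693 = 64.3% → Program B

Program B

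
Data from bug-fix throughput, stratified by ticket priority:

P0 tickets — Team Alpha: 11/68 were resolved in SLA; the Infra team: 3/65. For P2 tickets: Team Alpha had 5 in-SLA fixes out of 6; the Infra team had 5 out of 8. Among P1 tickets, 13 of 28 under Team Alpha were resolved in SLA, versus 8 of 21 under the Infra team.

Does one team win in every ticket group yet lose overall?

P0: Team Alpha 11/68 = 16.2%, the Infra team 3/65 = 4.6% → Team Alpha
P2: Team Alpha 5/6 = 83.3%, the Infra team 5/8 = 62.5% → Team Alpha
P1: Team Alpha 13/28 = 46.4%, the Infra team 8/21 = 38.1% → Team Alpha
Overall: Team Alpha 29/102 = 28.4%, the Infra team 16/94 = 17.0% → Team Alpha
Team Alpha wins overall and in every ticket group — no reversal.

No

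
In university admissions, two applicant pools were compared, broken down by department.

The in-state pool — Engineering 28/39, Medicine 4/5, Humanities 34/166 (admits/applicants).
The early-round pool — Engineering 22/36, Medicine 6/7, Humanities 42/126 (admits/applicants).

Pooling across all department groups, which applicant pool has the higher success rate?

Engineering: the in-state pool 28/39 = 71.8%, the early-round pool 22/36 = 61.1% → the in-state pool
Medicine: the in-state pool 4/5 = 80.0%, the early-round pool 6/7 = 85.7% → the early-round pool
Humanities: the in-state pool 34/166 = 20.5%, the early-round pool 42/126 = 33.3% → the early-round pool
Overall: the in-state pool 66/210 = 31.4%, the early-round pool 70/169 = 41.4% → the early-round pool
(Neither sweeps every department group, but the early-round pool has the higher pooled rate.)

the early-round pool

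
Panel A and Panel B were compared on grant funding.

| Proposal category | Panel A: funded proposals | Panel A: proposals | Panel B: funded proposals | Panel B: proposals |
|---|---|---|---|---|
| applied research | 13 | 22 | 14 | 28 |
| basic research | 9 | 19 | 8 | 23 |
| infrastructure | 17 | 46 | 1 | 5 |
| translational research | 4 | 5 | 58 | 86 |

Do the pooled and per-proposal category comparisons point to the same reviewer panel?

Applied research: Panel A 13/22 = 59.1%, Panel B 14/28 = 50.0% → Panel A
Basic research: Panel A 9/19 = 47.4%, Panel B 8/23 = 34.8% → Panel A
Infrastructure: Panel A 17/46 = 37.0%, Panel B 1/5 = 20.0% → Panel A
Translational research: Panel A 4/5 = 80.0%, Panel B 58/86 = 67.4% → Panel A
Overall: Panel A 43/92 = 46.7%, Panel B 81/142 = 57.0% → Panel B
Panel A wins each proposal group but Panel B wins overall — the comparison reverses. Panel A's proposals skew toward infrastructure, which has a lower base rate.

No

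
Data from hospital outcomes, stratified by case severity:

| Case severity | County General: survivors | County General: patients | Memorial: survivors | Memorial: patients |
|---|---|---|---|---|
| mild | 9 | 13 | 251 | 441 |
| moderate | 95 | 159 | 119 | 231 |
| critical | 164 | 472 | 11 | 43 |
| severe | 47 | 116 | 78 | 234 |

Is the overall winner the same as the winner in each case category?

No

Mild: County General 9/13 = 69.2%, Memorial 251/441 = 56.9% → County General
Moderate: County General 95/159 = 59.7%, Memorial 119/231 = 51.5% → County General
Critical: County General 164/472 = 34.7%, Memorial 11/43 = 25.6% → County General
Severe: County General 47/116 = 40.5%, Memorial 78/234 = 33.3% → County General
Overall: County General 315/760 = 41.4%, Memorial 459/949 = 48.4% → Memorial
County General wins each case group but Memorial wins overall — the comparison reverses. County General's patients skew toward critical, which has a lower base rate.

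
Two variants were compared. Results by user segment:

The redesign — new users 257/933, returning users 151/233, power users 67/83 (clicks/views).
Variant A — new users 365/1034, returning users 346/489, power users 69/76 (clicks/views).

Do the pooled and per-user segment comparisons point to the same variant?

New users: the redesign 257/933 = 27.5%, Variant A 365/1034 = 35.3% → Variant A
Returning users: the redesign 151/233 = 64.8%, Variant A 346/489 = 70.8% → Variant A
Power users: the redesign 67/83 = 80.7%, Variant A 69/76 = 90.8% → Variant A
Overall: the redesign 475/1249 = 38.0%, Variant A 780/1599 = 48.8% → Variant A
Variant A wins overall and in every user group — no reversal.

Yes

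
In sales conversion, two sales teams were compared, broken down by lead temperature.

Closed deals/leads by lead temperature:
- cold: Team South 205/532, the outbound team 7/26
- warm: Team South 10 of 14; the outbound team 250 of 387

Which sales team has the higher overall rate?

the outbound team

Cold: Team South 205/532 = 38.5%, the outbound team 7/26 = 26.9% → Team South
Warm: Team South 10/14 = 71.4%, the outbound team 250/387 = 64.6% → Team South
Overall: Team South 215/546 = 39.4%, the outbound team 257/413 = 62.2% → the outbound team
(Team South wins every lead group but the outbound team wins overall — Team South's leads skew toward the low-rate cold group.)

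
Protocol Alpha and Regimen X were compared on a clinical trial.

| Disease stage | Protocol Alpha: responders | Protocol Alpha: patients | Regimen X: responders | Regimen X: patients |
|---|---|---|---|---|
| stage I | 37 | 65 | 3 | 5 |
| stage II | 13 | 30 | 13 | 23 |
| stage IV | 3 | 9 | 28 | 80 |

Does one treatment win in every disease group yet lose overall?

Yes

Stage I: Protocol Alpha 37/65 = 56.9%, Regimen X 3/5 = 60.0% → Regimen X
Stage II: Protocol Alpha 13/30 = 43.3%, Regimen X 13/23 = 56.5% → Regimen X
Stage IV: Protocol Alpha 3/9 = 33.3%, Regimen X 28/80 = 35.0% → Regimen X
Overall: Protocol Alpha 53/104 = 51.0%, Regimen X 44/108 = 40.7% → Protocol Alpha
Regimen X wins each disease group but Protocol Alpha wins overall — the comparison reverses. Regimen X's patients skew toward stage IV, which has a lower base rate.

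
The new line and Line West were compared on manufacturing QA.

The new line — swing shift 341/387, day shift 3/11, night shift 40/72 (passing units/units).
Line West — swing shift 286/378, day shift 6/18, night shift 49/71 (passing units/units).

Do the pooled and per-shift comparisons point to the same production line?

Swing shift: the new line 341/387 = 88.1%, Line West 286/378 = 75.7% → the new line
Day shift: the new line 3/11 = 27.3%, Line West 6/18 = 33.3% → Line West
Night shift: the new line 40/72 = 55.6%, Line West 49/71 = 69.0% → Line West
Overall: the new line 384/470 = 81.7%, Line West 341/467 = 73.0% → the new line
Neither sweeps: the new line wins 1 of 3 groups, Line West wins 2. The new line wins overall but not every group — no Simpson reversal.

No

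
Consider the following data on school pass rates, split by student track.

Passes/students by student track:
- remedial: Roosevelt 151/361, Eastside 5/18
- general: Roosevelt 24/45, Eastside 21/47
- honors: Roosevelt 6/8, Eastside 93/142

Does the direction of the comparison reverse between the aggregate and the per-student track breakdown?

Remedial: Roosevelt 151/361 = 41.8%, Eastside 5/18 = 27.8% → Roosevelt
General: Roosevelt 24/45 = 53.3%, Eastside 21/47 = 44.7% → Roosevelt
Honors: Roosevelt 6/8 = 75.0%, Eastside 93/142 = 65.5% → Roosevelt
Overall: Roosevelt 181/414 = 43.7%, Eastside 119/207 = 57.5% → Eastside
Roosevelt wins each student group but Eastside wins overall — the comparison reverses. Roosevelt's students skew toward remedial, which has a lower base rate.

Yes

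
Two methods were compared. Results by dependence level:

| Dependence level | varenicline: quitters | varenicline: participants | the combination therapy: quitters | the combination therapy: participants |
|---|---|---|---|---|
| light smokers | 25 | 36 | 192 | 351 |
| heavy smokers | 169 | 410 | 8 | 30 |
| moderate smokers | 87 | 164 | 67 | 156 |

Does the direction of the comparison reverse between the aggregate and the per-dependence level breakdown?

Light smokers: varenicline 25/36 = 69.4%, the combination therapy 192/351 = 54.7% → varenicline
Heavy smokers: varenicline 169/410 = 41.2%, the combination therapy 8/30 = 26.7% → varenicline
Moderate smokers: varenicline 87/164 = 53.0%, the combination therapy 67/156 = 42.9% → varenicline
Overall: varenicline 281/610 = 46.1%, the combination therapy 267/537 = 49.7% → the combination therapy
Varenicline wins each dependence group but the combination therapy wins overall — the comparison reverses. Varenicline's participants skew toward heavy smokers, which has a lower base rate.

Yes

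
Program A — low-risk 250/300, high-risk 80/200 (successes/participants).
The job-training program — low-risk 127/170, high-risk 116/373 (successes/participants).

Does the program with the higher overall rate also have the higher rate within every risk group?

Yes

Low-risk: Program A 250/300 = 83.3%, the job-training program 127/170 = 74.7% → Program A
High-risk: Program A 80/200 = 40.0%, the job-training program 116/373 = 31.1% → Program A
Overall: Program A 330/500 = 66.0%, the job-training program 243/543 = 44.8% → Program A
Program A wins overall and in every risk group — no reversal.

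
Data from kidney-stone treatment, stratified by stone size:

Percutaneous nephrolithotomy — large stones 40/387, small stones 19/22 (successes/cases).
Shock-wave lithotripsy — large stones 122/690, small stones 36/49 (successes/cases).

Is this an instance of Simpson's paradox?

No

Large stones: percutaneous nephrolithotomy 40/387 = 10.3%, shock-wave lithotripsy 122/690 = 17.7% → shock-wave lithotripsy
Small stones: percutaneous nephrolithotomy 19/22 = 86.4%, shock-wave lithotripsy 36/49 = 73.5% → percutaneous nephrolithotomy
Overall: percutaneous nephrolithotomy 59/409 = 14.4%, shock-wave lithotripsy 158/739 = 21.4% → shock-wave lithotripsy
Neither sweeps: percutaneous nephrolithotomy wins 1 of 2 groups, shock-wave lithotripsy wins 1. Shock-wave lithotripsy wins overall but not every group — no Simpson reversal.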